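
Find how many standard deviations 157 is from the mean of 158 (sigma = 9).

-0.1111

Step 1: Recall the z-score formula: z = (x - mu) / sigma
Step 2: Substitute values: z = (157 - 158) / 9
Step 3: z = -1 / 9 = -0.1111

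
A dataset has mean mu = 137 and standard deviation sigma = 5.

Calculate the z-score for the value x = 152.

3

Step 1: Recall the z-score formula: z = (x - mu) / sigma
Step 2: Substitute values: z = (152 - 137) / 5
Step 3: z = 15 / 5 = 3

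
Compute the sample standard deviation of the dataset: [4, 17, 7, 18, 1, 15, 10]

6.6261

Step 1: Compute the mean: 10.2857
Step 2: Sum of squared deviations from the mean: 263.4286
Step 3: Sample variance = 263.4286 / 6 = 43.9048
Step 4: Standard deviation = sqrt(43.9048) = 6.6261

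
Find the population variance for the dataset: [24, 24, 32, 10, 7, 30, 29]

84.2041

Step 1: Compute the mean: (24 + 24 + 32 + 10 + 7 + 30 + 29) / 7 = 22.2857
Step 2: Compute squared deviations from the mean:
  (24 - 22.2857)^2 = 2.9388
  (24 - 22.2857)^2 = 2.9388
  (32 - 22.2857)^2 = 94.3673
  (10 - 22.2857)^2 = 150.9388
  (7 - 22.2857)^2 = 233.6531
  (30 - 22.2857)^2 = 59.5102
  (29 - 22.2857)^2 = 45.0816
Step 3: Sum of squared deviations = 589.4286
Step 4: Population variance = 589.4286 / 7 = 84.2041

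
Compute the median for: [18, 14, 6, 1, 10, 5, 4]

6

Step 1: Sort the data in ascending order: [1, 4, 5, 6, 10, 14, 18]
Step 2: The number of values is n = 7.
Step 3: Since n is odd, the median is the middle value at position 4: 6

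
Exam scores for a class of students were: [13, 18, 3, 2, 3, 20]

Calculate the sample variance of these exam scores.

66.9667

Step 1: Compute the mean: (13 + 18 + 3 + 2 + 3 + 20) / 6 = 9.8333
Step 2: Compute squared deviations from the mean:
  (13 - 9.8333)^2 = 10.0278
  (18 - 9.8333)^2 = 66.6944
  (3 - 9.8333)^2 = 46.6944
  (2 - 9.8333)^2 = 61.3611
  (3 - 9.8333)^2 = 46.6944
  (20 - 9.8333)^2 = 103.3611
Step 3: Sum of squared deviations = 334.8333
Step 4: Sample variance = 334.8333 / 5 = 66.9667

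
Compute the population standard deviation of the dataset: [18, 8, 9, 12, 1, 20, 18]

6.3407

Step 1: Compute the mean: 12.2857
Step 2: Sum of squared deviations from the mean: 281.4286
Step 3: Population variance = 281.4286 / 7 = 40.2041
Step 4: Standard deviation = sqrt(40.2041) = 6.3407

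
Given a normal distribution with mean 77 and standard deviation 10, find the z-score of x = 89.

1.2

Step 1: Recall the z-score formula: z = (x - mu) / sigma
Step 2: Substitute values: z = (89 - 77) / 10
Step 3: z = 12 / 10 = 1.2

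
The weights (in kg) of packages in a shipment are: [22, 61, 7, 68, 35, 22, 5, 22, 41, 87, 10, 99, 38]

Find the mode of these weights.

22

Step 1: Count the frequency of each value:
  5: appears 1 time(s)
  7: appears 1 time(s)
  10: appears 1 time(s)
  22: appears 3 time(s)
  35: appears 1 time(s)
  38: appears 1 time(s)
  41: appears 1 time(s)
  61: appears 1 time(s)
  68: appears 1 time(s)
  87: appears 1 time(s)
  99: appears 1 time(s)
Step 2: The value 22 appears most frequently (3 times).
Step 3: Mode = 22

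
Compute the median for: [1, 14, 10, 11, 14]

11

Step 1: Sort the data in ascending order: [1, 10, 11, 14, 14]
Step 2: The number of values is n = 5.
Step 3: Since n is odd, the median is the middle value at position 3: 11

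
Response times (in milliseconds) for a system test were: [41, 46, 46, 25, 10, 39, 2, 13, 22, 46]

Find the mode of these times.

46

Step 1: Count the frequency of each value:
  2: appears 1 time(s)
  10: appears 1 time(s)
  13: appears 1 time(s)
  22: appears 1 time(s)
  25: appears 1 time(s)
  39: appears 1 time(s)
  41: appears 1 time(s)
  46: appears 3 time(s)
Step 2: The value 46 appears most frequently (3 times).
Step 3: Mode = 46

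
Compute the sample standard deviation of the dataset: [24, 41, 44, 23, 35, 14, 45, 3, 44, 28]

14.2864

Step 1: Compute the mean: 30.1
Step 2: Sum of squared deviations from the mean: 1836.9
Step 3: Sample variance = 1836.9 / 9 = 204.1
Step 4: Standard deviation = sqrt(204.1) = 14.2864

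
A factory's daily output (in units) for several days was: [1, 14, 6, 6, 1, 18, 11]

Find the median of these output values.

6

Step 1: Sort the data in ascending order: [1, 1, 6, 6, 11, 14, 18]
Step 2: The number of values is n = 7.
Step 3: Since n is odd, the median is the middle value at position 4: 6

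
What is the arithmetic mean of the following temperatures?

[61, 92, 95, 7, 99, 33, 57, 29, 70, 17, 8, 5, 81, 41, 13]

47.2

Step 1: Sum all values: 61 + 92 + 95 + 7 + 99 + 33 + 57 + 29 + 70 + 17 + 8 + 5 + 81 + 41 + 13 = 708
Step 2: Count the number of values: n = 15
Step 3: Mean = sum / n = 708 / 15 = 47.2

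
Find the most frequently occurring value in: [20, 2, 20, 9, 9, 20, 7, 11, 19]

20

Step 1: Count the frequency of each value:
  2: appears 1 time(s)
  7: appears 1 time(s)
  9: appears 2 time(s)
  11: appears 1 time(s)
  19: appears 1 time(s)
  20: appears 3 time(s)
Step 2: The value 20 appears most frequently (3 times).
Step 3: Mode = 20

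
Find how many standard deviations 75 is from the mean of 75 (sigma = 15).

0

Step 1: Recall the z-score formula: z = (x - mu) / sigma
Step 2: Substitute values: z = (75 - 75) / 15
Step 3: z = 0 / 15 = 0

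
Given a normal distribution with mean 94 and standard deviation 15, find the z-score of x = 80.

-0.9333

Step 1: Recall the z-score formula: z = (x - mu) / sigma
Step 2: Substitute values: z = (80 - 94) / 15
Step 3: z = -14 / 15 = -0.9333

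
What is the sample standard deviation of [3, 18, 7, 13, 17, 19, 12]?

5.9642

Step 1: Compute the mean: 12.7143
Step 2: Sum of squared deviations from the mean: 213.4286
Step 3: Sample variance = 213.4286 / 6 = 35.5714
Step 4: Standard deviation = sqrt(35.5714) = 5.9642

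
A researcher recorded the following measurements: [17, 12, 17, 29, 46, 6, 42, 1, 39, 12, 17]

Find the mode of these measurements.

17

Step 1: Count the frequency of each value:
  1: appears 1 time(s)
  6: appears 1 time(s)
  12: appears 2 time(s)
  17: appears 3 time(s)
  29: appears 1 time(s)
  39: appears 1 time(s)
  42: appears 1 time(s)
  46: appears 1 time(s)
Step 2: The value 17 appears most frequently (3 times).
Step 3: Mode = 17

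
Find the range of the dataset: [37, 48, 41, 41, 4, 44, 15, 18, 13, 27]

44

Step 1: Identify the maximum value: max = 48
Step 2: Identify the minimum value: min = 4
Step 3: Range = max - min = 48 - 4 = 44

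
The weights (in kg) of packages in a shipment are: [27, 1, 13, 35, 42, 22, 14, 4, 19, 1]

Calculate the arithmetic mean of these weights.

17.8

Step 1: Sum all values: 27 + 1 + 13 + 35 + 42 + 22 + 14 + 4 + 19 + 1 = 178
Step 2: Count the number of values: n = 10
Step 3: Mean = sum / n = 178 / 10 = 17.8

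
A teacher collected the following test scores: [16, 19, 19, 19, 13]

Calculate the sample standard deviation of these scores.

2.6833

Step 1: Compute the mean: 17.2
Step 2: Sum of squared deviations from the mean: 28.8
Step 3: Sample variance = 28.8 / 4 = 7.2
Step 4: Standard deviation = sqrt(7.2) = 2.6833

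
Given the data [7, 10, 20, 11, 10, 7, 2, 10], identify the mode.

10

Step 1: Count the frequency of each value:
  2: appears 1 time(s)
  7: appears 2 time(s)
  10: appears 3 time(s)
  11: appears 1 time(s)
  20: appears 1 time(s)
Step 2: The value 10 appears most frequently (3 times).
Step 3: Mode = 10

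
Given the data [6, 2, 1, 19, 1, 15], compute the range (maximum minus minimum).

18

Step 1: Identify the maximum value: max = 19
Step 2: Identify the minimum value: min = 1
Step 3: Range = max - min = 19 - 1 = 18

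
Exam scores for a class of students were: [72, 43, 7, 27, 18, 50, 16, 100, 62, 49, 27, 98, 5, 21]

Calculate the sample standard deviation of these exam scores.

31.1911

Step 1: Compute the mean: 42.5
Step 2: Sum of squared deviations from the mean: 12647.5
Step 3: Sample variance = 12647.5 / 13 = 972.8846
Step 4: Standard deviation = sqrt(972.8846) = 31.1911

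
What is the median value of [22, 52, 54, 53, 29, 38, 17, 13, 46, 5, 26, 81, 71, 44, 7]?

38

Step 1: Sort the data in ascending order: [5, 7, 13, 17, 22, 26, 29, 38, 44, 46, 52, 53, 54, 71, 81]
Step 2: The number of values is n = 15.
Step 3: Since n is odd, the median is the middle value at position 8: 38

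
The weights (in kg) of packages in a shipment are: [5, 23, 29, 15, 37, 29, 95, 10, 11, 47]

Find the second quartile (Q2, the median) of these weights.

26

Step 1: Sort the data: [5, 10, 11, 15, 23, 29, 29, 37, 47, 95]
Step 2: n = 10
Step 3: Q2 is the median. Since n is even, it is the average of the values at positions 5 and 6:
  Q2 = (23 + 29) / 2 = 26
Step 4: Q2 = 26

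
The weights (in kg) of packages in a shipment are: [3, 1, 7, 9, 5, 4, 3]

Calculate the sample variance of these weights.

7.2857

Step 1: Compute the mean: (3 + 1 + 7 + 9 + 5 + 4 + 3) / 7 = 4.5714
Step 2: Compute squared deviations from the mean:
  (3 - 4.5714)^2 = 2.4694
  (1 - 4.5714)^2 = 12.7551
  (7 - 4.5714)^2 = 5.898
  (9 - 4.5714)^2 = 19.6122
  (5 - 4.5714)^2 = 0.1837
  (4 - 4.5714)^2 = 0.3265
  (3 - 4.5714)^2 = 2.4694
Step 3: Sum of squared deviations = 43.7143
Step 4: Sample variance = 43.7143 / 6 = 7.2857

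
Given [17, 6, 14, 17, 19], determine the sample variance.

26.3

Step 1: Compute the mean: (17 + 6 + 14 + 17 + 19) / 5 = 14.6
Step 2: Compute squared deviations from the mean:
  (17 - 14.6)^2 = 5.76
  (6 - 14.6)^2 = 73.96
  (14 - 14.6)^2 = 0.36
  (17 - 14.6)^2 = 5.76
  (19 - 14.6)^2 = 19.36
Step 3: Sum of squared deviations = 105.2
Step 4: Sample variance = 105.2 / 4 = 26.3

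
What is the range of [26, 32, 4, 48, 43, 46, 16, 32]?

44

Step 1: Identify the maximum value: max = 48
Step 2: Identify the minimum value: min = 4
Step 3: Range = max - min = 48 - 4 = 44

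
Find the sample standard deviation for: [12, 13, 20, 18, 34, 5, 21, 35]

10.4437

Step 1: Compute the mean: 19.75
Step 2: Sum of squared deviations from the mean: 763.5
Step 3: Sample variance = 763.5 / 7 = 109.0714
Step 4: Standard deviation = sqrt(109.0714) = 10.4437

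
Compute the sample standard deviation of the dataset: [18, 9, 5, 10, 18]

5.7879

Step 1: Compute the mean: 12
Step 2: Sum of squared deviations from the mean: 134
Step 3: Sample variance = 134 / 4 = 33.5
Step 4: Standard deviation = sqrt(33.5) = 5.7879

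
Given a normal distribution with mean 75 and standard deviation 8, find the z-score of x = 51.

-3

Step 1: Recall the z-score formula: z = (x - mu) / sigma
Step 2: Substitute values: z = (51 - 75) / 8
Step 3: z = -24 / 8 = -3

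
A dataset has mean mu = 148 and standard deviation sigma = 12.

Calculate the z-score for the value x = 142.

-0.5

Step 1: Recall the z-score formula: z = (x - mu) / sigma
Step 2: Substitute values: z = (142 - 148) / 12
Step 3: z = -6 / 12 = -0.5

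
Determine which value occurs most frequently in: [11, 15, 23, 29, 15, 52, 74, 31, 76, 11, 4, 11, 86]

11

Step 1: Count the frequency of each value:
  4: appears 1 time(s)
  11: appears 3 time(s)
  15: appears 2 time(s)
  23: appears 1 time(s)
  29: appears 1 time(s)
  31: appears 1 time(s)
  52: appears 1 time(s)
  74: appears 1 time(s)
  76: appears 1 time(s)
  86: appears 1 time(s)
Step 2: The value 11 appears most frequently (3 times).
Step 3: Mode = 11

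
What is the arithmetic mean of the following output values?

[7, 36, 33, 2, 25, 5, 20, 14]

17.75

Step 1: Sum all values: 7 + 36 + 33 + 2 + 25 + 5 + 20 + 14 = 142
Step 2: Count the number of values: n = 8
Step 3: Mean = sum / n = 142 / 8 = 17.75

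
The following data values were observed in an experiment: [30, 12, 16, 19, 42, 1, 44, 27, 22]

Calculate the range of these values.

43

Step 1: Identify the maximum value: max = 44
Step 2: Identify the minimum value: min = 1
Step 3: Range = max - min = 44 - 1 = 43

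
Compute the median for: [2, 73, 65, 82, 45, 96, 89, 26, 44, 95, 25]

65

Step 1: Sort the data in ascending order: [2, 25, 26, 44, 45, 65, 73, 82, 89, 95, 96]
Step 2: The number of values is n = 11.
Step 3: Since n is odd, the median is the middle value at position 6: 65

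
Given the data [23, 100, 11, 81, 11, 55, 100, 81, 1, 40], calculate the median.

47.5

Step 1: Sort the data in ascending order: [1, 11, 11, 23, 40, 55, 81, 81, 100, 100]
Step 2: The number of values is n = 10.
Step 3: Since n is even, the median is the average of positions 5 and 6:
  Median = (40 + 55) / 2 = 47.5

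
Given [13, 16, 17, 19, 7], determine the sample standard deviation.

4.669

Step 1: Compute the mean: 14.4
Step 2: Sum of squared deviations from the mean: 87.2
Step 3: Sample variance = 87.2 / 4 = 21.8
Step 4: Standard deviation = sqrt(21.8) = 4.669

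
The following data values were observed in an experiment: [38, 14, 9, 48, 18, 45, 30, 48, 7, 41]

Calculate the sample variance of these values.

269.7333

Step 1: Compute the mean: (38 + 14 + 9 + 48 + 18 + 45 + 30 + 48 + 7 + 41) / 10 = 29.8
Step 2: Compute squared deviations from the mean:
  (38 - 29.8)^2 = 67.24
  (14 - 29.8)^2 = 249.64
  (9 - 29.8)^2 = 432.64
  (48 - 29.8)^2 = 331.24
  (18 - 29.8)^2 = 139.24
  (45 - 29.8)^2 = 231.04
  (30 - 29.8)^2 = 0.04
  (48 - 29.8)^2 = 331.24
  (7 - 29.8)^2 = 519.84
  (41 - 29.8)^2 = 125.44
Step 3: Sum of squared deviations = 2427.6
Step 4: Sample variance = 2427.6 / 9 = 269.7333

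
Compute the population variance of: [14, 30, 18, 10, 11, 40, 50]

209.3469

Step 1: Compute the mean: (14 + 30 + 18 + 10 + 11 + 40 + 50) / 7 = 24.7143
Step 2: Compute squared deviations from the mean:
  (14 - 24.7143)^2 = 114.7959
  (30 - 24.7143)^2 = 27.9388
  (18 - 24.7143)^2 = 45.0816
  (10 - 24.7143)^2 = 216.5102
  (11 - 24.7143)^2 = 188.0816
  (40 - 24.7143)^2 = 233.6531
  (50 - 24.7143)^2 = 639.3673
Step 3: Sum of squared deviations = 1465.4286
Step 4: Population variance = 1465.4286 / 7 = 209.3469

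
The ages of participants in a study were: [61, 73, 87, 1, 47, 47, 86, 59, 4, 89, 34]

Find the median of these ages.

59

Step 1: Sort the data in ascending order: [1, 4, 34, 47, 47, 59, 61, 73, 86, 87, 89]
Step 2: The number of values is n = 11.
Step 3: Since n is odd, the median is the middle value at position 6: 59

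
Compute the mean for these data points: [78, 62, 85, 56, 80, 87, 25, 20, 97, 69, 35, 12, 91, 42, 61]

60

Step 1: Sum all values: 78 + 62 + 85 + 56 + 80 + 87 + 25 + 20 + 97 + 69 + 35 + 12 + 91 + 42 + 61 = 900
Step 2: Count the number of values: n = 15
Step 3: Mean = sum / n = 900 / 15 = 60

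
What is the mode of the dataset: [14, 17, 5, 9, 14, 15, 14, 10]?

14

Step 1: Count the frequency of each value:
  5: appears 1 time(s)
  9: appears 1 time(s)
  10: appears 1 time(s)
  14: appears 3 time(s)
  15: appears 1 time(s)
  17: appears 1 time(s)
Step 2: The value 14 appears most frequently (3 times).
Step 3: Mode = 14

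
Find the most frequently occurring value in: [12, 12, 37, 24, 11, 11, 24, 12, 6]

12

Step 1: Count the frequency of each value:
  6: appears 1 time(s)
  11: appears 2 time(s)
  12: appears 3 time(s)
  24: appears 2 time(s)
  37: appears 1 time(s)
Step 2: The value 12 appears most frequently (3 times).
Step 3: Mode = 12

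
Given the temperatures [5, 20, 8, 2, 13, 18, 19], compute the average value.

12.1429

Step 1: Sum all values: 5 + 20 + 8 + 2 + 13 + 18 + 19 = 85
Step 2: Count the number of values: n = 7
Step 3: Mean = sum / n = 85 / 7 = 12.1429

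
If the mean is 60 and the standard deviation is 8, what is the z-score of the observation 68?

1

Step 1: Recall the z-score formula: z = (x - mu) / sigma
Step 2: Substitute values: z = (68 - 60) / 8
Step 3: z = 8 / 8 = 1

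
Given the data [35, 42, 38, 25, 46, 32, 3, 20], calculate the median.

33.5

Step 1: Sort the data in ascending order: [3, 20, 25, 32, 35, 38, 42, 46]
Step 2: The number of values is n = 8.
Step 3: Since n is even, the median is the average of positions 4 and 5:
  Median = (32 + 35) / 2 = 33.5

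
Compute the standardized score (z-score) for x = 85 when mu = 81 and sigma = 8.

0.5

Step 1: Recall the z-score formula: z = (x - mu) / sigma
Step 2: Substitute values: z = (85 - 81) / 8
Step 3: z = 4 / 8 = 0.5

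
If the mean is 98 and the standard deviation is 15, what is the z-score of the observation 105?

0.4667

Step 1: Recall the z-score formula: z = (x - mu) / sigma
Step 2: Substitute values: z = (105 - 98) / 15
Step 3: z = 7 / 15 = 0.4667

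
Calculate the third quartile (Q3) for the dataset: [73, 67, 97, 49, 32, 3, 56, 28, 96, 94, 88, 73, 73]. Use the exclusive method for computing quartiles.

91

Step 1: Sort the data: [3, 28, 32, 49, 56, 67, 73, 73, 73, 88, 94, 96, 97]
Step 2: n = 13
Step 3: Using the exclusive quartile method:
  Q1 = 40.5
  Q2 (median) = 73
  Q3 = 91
  IQR = Q3 - Q1 = 91 - 40.5 = 50.5
Step 4: Q3 = 91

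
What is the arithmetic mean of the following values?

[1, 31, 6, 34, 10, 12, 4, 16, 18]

14.6667

Step 1: Sum all values: 1 + 31 + 6 + 34 + 10 + 12 + 4 + 16 + 18 = 132
Step 2: Count the number of values: n = 9
Step 3: Mean = sum / n = 132 / 9 = 14.6667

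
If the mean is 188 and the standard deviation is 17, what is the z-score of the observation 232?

2.5882

Step 1: Recall the z-score formula: z = (x - mu) / sigma
Step 2: Substitute values: z = (232 - 188) / 17
Step 3: z = 44 / 17 = 2.5882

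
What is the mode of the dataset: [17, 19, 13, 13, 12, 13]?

13

Step 1: Count the frequency of each value:
  12: appears 1 time(s)
  13: appears 3 time(s)
  17: appears 1 time(s)
  19: appears 1 time(s)
Step 2: The value 13 appears most frequently (3 times).
Step 3: Mode = 13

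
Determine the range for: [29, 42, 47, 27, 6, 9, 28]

41

Step 1: Identify the maximum value: max = 47
Step 2: Identify the minimum value: min = 6
Step 3: Range = max - min = 47 - 6 = 41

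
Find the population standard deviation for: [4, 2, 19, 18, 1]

7.985

Step 1: Compute the mean: 8.8
Step 2: Sum of squared deviations from the mean: 318.8
Step 3: Population variance = 318.8 / 5 = 63.76
Step 4: Standard deviation = sqrt(63.76) = 7.985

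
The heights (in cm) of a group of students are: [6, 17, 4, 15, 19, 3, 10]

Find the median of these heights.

10

Step 1: Sort the data in ascending order: [3, 4, 6, 10, 15, 17, 19]
Step 2: The number of values is n = 7.
Step 3: Since n is odd, the median is the middle value at position 4: 10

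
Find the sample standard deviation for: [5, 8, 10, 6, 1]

3.3912

Step 1: Compute the mean: 6
Step 2: Sum of squared deviations from the mean: 46
Step 3: Sample variance = 46 / 4 = 11.5
Step 4: Standard deviation = sqrt(11.5) = 3.3912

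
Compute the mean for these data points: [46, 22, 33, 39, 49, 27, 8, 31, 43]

33.1111

Step 1: Sum all values: 46 + 22 + 33 + 39 + 49 + 27 + 8 + 31 + 43 = 298
Step 2: Count the number of values: n = 9
Step 3: Mean = sum / n = 298 / 9 = 33.1111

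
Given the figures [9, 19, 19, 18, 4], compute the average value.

13.8

Step 1: Sum all values: 9 + 19 + 19 + 18 + 4 = 69
Step 2: Count the number of values: n = 5
Step 3: Mean = sum / n = 69 / 5 = 13.8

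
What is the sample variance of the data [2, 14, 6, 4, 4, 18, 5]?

35.9524

Step 1: Compute the mean: (2 + 14 + 6 + 4 + 4 + 18 + 5) / 7 = 7.5714
Step 2: Compute squared deviations from the mean:
  (2 - 7.5714)^2 = 31.0408
  (14 - 7.5714)^2 = 41.3265
  (6 - 7.5714)^2 = 2.4694
  (4 - 7.5714)^2 = 12.7551
  (4 - 7.5714)^2 = 12.7551
  (18 - 7.5714)^2 = 108.7551
  (5 - 7.5714)^2 = 6.6122
Step 3: Sum of squared deviations = 215.7143
Step 4: Sample variance = 215.7143 / 6 = 35.9524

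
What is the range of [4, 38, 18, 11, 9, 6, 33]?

34

Step 1: Identify the maximum value: max = 38
Step 2: Identify the minimum value: min = 4
Step 3: Range = max - min = 38 - 4 = 34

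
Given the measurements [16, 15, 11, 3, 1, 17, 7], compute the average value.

10

Step 1: Sum all values: 16 + 15 + 11 + 3 + 1 + 17 + 7 = 70
Step 2: Count the number of values: n = 7
Step 3: Mean = sum / n = 70 / 7 = 10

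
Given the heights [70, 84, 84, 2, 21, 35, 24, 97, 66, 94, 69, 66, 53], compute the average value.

58.8462

Step 1: Sum all values: 70 + 84 + 84 + 2 + 21 + 35 + 24 + 97 + 66 + 94 + 69 + 66 + 53 = 765
Step 2: Count the number of values: n = 13
Step 3: Mean = sum / n = 765 / 13 = 58.8462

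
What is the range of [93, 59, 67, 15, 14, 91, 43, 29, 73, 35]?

79

Step 1: Identify the maximum value: max = 93
Step 2: Identify the minimum value: min = 14
Step 3: Range = max - min = 93 - 14 = 79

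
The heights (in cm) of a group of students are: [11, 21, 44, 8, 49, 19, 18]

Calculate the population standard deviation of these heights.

14.733

Step 1: Compute the mean: 24.2857
Step 2: Sum of squared deviations from the mean: 1519.4286
Step 3: Population variance = 1519.4286 / 7 = 217.0612
Step 4: Standard deviation = sqrt(217.0612) = 14.733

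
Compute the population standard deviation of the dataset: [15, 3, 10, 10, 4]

4.4091

Step 1: Compute the mean: 8.4
Step 2: Sum of squared deviations from the mean: 97.2
Step 3: Population variance = 97.2 / 5 = 19.44
Step 4: Standard deviation = sqrt(19.44) = 4.4091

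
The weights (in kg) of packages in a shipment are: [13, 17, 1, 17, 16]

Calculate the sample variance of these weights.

46.2

Step 1: Compute the mean: (13 + 17 + 1 + 17 + 16) / 5 = 12.8
Step 2: Compute squared deviations from the mean:
  (13 - 12.8)^2 = 0.04
  (17 - 12.8)^2 = 17.64
  (1 - 12.8)^2 = 139.24
  (17 - 12.8)^2 = 17.64
  (16 - 12.8)^2 = 10.24
Step 3: Sum of squared deviations = 184.8
Step 4: Sample variance = 184.8 / 4 = 46.2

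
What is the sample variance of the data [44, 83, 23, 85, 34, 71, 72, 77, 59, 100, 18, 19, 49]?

751.1026

Step 1: Compute the mean: (44 + 83 + 23 + 85 + 34 + 71 + 72 + 77 + 59 + 100 + 18 + 19 + 49) / 13 = 56.4615
Step 2: Compute squared deviations from the mean:
  (44 - 56.4615)^2 = 155.2899
  (83 - 56.4615)^2 = 704.2899
  (23 - 56.4615)^2 = 1119.6746
  (85 - 56.4615)^2 = 814.4438
  (34 - 56.4615)^2 = 504.5207
  (71 - 56.4615)^2 = 211.3669
  (72 - 56.4615)^2 = 241.4438
  (77 - 56.4615)^2 = 421.8284
  (59 - 56.4615)^2 = 6.4438
  (100 - 56.4615)^2 = 1895.5976
  (18 - 56.4615)^2 = 1479.2899
  (19 - 56.4615)^2 = 1403.3669
  (49 - 56.4615)^2 = 55.6746
Step 3: Sum of squared deviations = 9013.2308
Step 4: Sample variance = 9013.2308 / 12 = 751.1026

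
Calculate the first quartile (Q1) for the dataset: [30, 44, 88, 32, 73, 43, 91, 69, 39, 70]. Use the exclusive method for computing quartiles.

37.25

Step 1: Sort the data: [30, 32, 39, 43, 44, 69, 70, 73, 88, 91]
Step 2: n = 10
Step 3: Using the exclusive quartile method:
  Q1 = 37.25
  Q2 (median) = 56.5
  Q3 = 76.75
  IQR = Q3 - Q1 = 76.75 - 37.25 = 39.5
Step 4: Q1 = 37.25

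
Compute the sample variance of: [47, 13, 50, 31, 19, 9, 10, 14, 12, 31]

234.7111

Step 1: Compute the mean: (47 + 13 + 50 + 31 + 19 + 9 + 10 + 14 + 12 + 31) / 10 = 23.6
Step 2: Compute squared deviations from the mean:
  (47 - 23.6)^2 = 547.56
  (13 - 23.6)^2 = 112.36
  (50 - 23.6)^2 = 696.96
  (31 - 23.6)^2 = 54.76
  (19 - 23.6)^2 = 21.16
  (9 - 23.6)^2 = 213.16
  (10 - 23.6)^2 = 184.96
  (14 - 23.6)^2 = 92.16
  (12 - 23.6)^2 = 134.56
  (31 - 23.6)^2 = 54.76
Step 3: Sum of squared deviations = 2112.4
Step 4: Sample variance = 2112.4 / 9 = 234.7111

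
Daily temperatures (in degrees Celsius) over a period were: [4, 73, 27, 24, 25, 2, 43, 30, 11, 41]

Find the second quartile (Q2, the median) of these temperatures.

26

Step 1: Sort the data: [2, 4, 11, 24, 25, 27, 30, 41, 43, 73]
Step 2: n = 10
Step 3: Q2 is the median. Since n is even, it is the average of the values at positions 5 and 6:
  Q2 = (25 + 27) / 2 = 26
Step 4: Q2 = 26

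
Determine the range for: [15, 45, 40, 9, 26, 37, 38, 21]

36

Step 1: Identify the maximum value: max = 45
Step 2: Identify the minimum value: min = 9
Step 3: Range = max - min = 45 - 9 = 36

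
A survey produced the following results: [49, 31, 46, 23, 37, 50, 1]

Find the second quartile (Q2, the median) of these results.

37

Step 1: Sort the data: [1, 23, 31, 37, 46, 49, 50]
Step 2: n = 7
Step 3: Q2 is the median. Since n is odd, it is the middle value at position 4: 37
Step 4: Q2 = 37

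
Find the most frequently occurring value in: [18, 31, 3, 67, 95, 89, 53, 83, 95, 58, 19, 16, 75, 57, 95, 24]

95

Step 1: Count the frequency of each value:
  3: appears 1 time(s)
  16: appears 1 time(s)
  18: appears 1 time(s)
  19: appears 1 time(s)
  24: appears 1 time(s)
  31: appears 1 time(s)
  53: appears 1 time(s)
  57: appears 1 time(s)
  58: appears 1 time(s)
  67: appears 1 time(s)
  75: appears 1 time(s)
  83: appears 1 time(s)
  89: appears 1 time(s)
  95: appears 3 time(s)
Step 2: The value 95 appears most frequently (3 times).
Step 3: Mode = 95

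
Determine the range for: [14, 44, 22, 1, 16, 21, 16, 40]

43

Step 1: Identify the maximum value: max = 44
Step 2: Identify the minimum value: min = 1
Step 3: Range = max - min = 44 - 1 = 43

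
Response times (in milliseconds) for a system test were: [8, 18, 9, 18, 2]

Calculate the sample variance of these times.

48

Step 1: Compute the mean: (8 + 18 + 9 + 18 + 2) / 5 = 11
Step 2: Compute squared deviations from the mean:
  (8 - 11)^2 = 9
  (18 - 11)^2 = 49
  (9 - 11)^2 = 4
  (18 - 11)^2 = 49
  (2 - 11)^2 = 81
Step 3: Sum of squared deviations = 192
Step 4: Sample variance = 192 / 4 = 48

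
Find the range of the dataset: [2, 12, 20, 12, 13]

18

Step 1: Identify the maximum value: max = 20
Step 2: Identify the minimum value: min = 2
Step 3: Range = max - min = 20 - 2 = 18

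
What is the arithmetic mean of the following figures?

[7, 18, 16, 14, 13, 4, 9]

11.5714

Step 1: Sum all values: 7 + 18 + 16 + 14 + 13 + 4 + 9 = 81
Step 2: Count the number of values: n = 7
Step 3: Mean = sum / n = 81 / 7 = 11.5714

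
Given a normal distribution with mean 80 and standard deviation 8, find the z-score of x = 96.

2

Step 1: Recall the z-score formula: z = (x - mu) / sigma
Step 2: Substitute values: z = (96 - 80) / 8
Step 3: z = 16 / 8 = 2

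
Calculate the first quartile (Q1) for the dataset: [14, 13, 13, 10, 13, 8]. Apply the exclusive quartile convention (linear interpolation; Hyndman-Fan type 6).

9.5

Step 1: Sort the data: [8, 10, 13, 13, 13, 14]
Step 2: n = 6
Step 3: Using the exclusive quartile method:
  Q1 = 9.5
  Q2 (median) = 13
  Q3 = 13.25
  IQR = Q3 - Q1 = 13.25 - 9.5 = 3.75
Step 4: Q1 = 9.5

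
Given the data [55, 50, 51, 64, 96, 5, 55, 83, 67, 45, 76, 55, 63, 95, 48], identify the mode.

55

Step 1: Count the frequency of each value:
  5: appears 1 time(s)
  45: appears 1 time(s)
  48: appears 1 time(s)
  50: appears 1 time(s)
  51: appears 1 time(s)
  55: appears 3 time(s)
  63: appears 1 time(s)
  64: appears 1 time(s)
  67: appears 1 time(s)
  76: appears 1 time(s)
  83: appears 1 time(s)
  95: appears 1 time(s)
  96: appears 1 time(s)
Step 2: The value 55 appears most frequently (3 times).
Step 3: Mode = 55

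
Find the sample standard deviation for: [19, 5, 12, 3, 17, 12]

6.3456

Step 1: Compute the mean: 11.3333
Step 2: Sum of squared deviations from the mean: 201.3333
Step 3: Sample variance = 201.3333 / 5 = 40.2667
Step 4: Standard deviation = sqrt(40.2667) = 6.3456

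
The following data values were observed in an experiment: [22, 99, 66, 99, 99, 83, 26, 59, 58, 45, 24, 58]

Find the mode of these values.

99

Step 1: Count the frequency of each value:
  22: appears 1 time(s)
  24: appears 1 time(s)
  26: appears 1 time(s)
  45: appears 1 time(s)
  58: appears 2 time(s)
  59: appears 1 time(s)
  66: appears 1 time(s)
  83: appears 1 time(s)
  99: appears 3 time(s)
Step 2: The value 99 appears most frequently (3 times).
Step 3: Mode = 99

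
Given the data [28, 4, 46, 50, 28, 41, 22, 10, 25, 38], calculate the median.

28

Step 1: Sort the data in ascending order: [4, 10, 22, 25, 28, 28, 38, 41, 46, 50]
Step 2: The number of values is n = 10.
Step 3: Since n is even, the median is the average of positions 5 and 6:
  Median = (28 + 28) / 2 = 28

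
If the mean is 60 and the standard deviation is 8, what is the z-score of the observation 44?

-2

Step 1: Recall the z-score formula: z = (x - mu) / sigma
Step 2: Substitute values: z = (44 - 60) / 8
Step 3: z = -16 / 8 = -2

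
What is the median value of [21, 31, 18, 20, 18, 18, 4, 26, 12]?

18

Step 1: Sort the data in ascending order: [4, 12, 18, 18, 18, 20, 21, 26, 31]
Step 2: The number of values is n = 9.
Step 3: Since n is odd, the median is the middle value at position 5: 18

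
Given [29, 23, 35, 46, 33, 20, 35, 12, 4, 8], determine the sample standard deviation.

13.5257

Step 1: Compute the mean: 24.5
Step 2: Sum of squared deviations from the mean: 1646.5
Step 3: Sample variance = 1646.5 / 9 = 182.9444
Step 4: Standard deviation = sqrt(182.9444) = 13.5257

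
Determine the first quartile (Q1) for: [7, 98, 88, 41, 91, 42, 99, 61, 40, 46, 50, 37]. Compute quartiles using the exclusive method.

40.25

Step 1: Sort the data: [7, 37, 40, 41, 42, 46, 50, 61, 88, 91, 98, 99]
Step 2: n = 12
Step 3: Using the exclusive quartile method:
  Q1 = 40.25
  Q2 (median) = 48
  Q3 = 90.25
  IQR = Q3 - Q1 = 90.25 - 40.25 = 50
Step 4: Q1 = 40.25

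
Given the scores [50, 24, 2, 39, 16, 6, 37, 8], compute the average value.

22.75

Step 1: Sum all values: 50 + 24 + 2 + 39 + 16 + 6 + 37 + 8 = 182
Step 2: Count the number of values: n = 8
Step 3: Mean = sum / n = 182 / 8 = 22.75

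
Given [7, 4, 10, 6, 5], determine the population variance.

4.24

Step 1: Compute the mean: (7 + 4 + 10 + 6 + 5) / 5 = 6.4
Step 2: Compute squared deviations from the mean:
  (7 - 6.4)^2 = 0.36
  (4 - 6.4)^2 = 5.76
  (10 - 6.4)^2 = 12.96
  (6 - 6.4)^2 = 0.16
  (5 - 6.4)^2 = 1.96
Step 3: Sum of squared deviations = 21.2
Step 4: Population variance = 21.2 / 5 = 4.24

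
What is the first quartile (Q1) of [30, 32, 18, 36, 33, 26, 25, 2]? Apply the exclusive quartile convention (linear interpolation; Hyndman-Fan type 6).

19.75

Step 1: Sort the data: [2, 18, 25, 26, 30, 32, 33, 36]
Step 2: n = 8
Step 3: Using the exclusive quartile method:
  Q1 = 19.75
  Q2 (median) = 28
  Q3 = 32.75
  IQR = Q3 - Q1 = 32.75 - 19.75 = 13
Step 4: Q1 = 19.75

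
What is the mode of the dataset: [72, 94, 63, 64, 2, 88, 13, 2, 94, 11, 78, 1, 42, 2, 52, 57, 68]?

2

Step 1: Count the frequency of each value:
  1: appears 1 time(s)
  2: appears 3 time(s)
  11: appears 1 time(s)
  13: appears 1 time(s)
  42: appears 1 time(s)
  52: appears 1 time(s)
  57: appears 1 time(s)
  63: appears 1 time(s)
  64: appears 1 time(s)
  68: appears 1 time(s)
  72: appears 1 time(s)
  78: appears 1 time(s)
  88: appears 1 time(s)
  94: appears 2 time(s)
Step 2: The value 2 appears most frequently (3 times).
Step 3: Mode = 2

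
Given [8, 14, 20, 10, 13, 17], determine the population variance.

16.2222

Step 1: Compute the mean: (8 + 14 + 20 + 10 + 13 + 17) / 6 = 13.6667
Step 2: Compute squared deviations from the mean:
  (8 - 13.6667)^2 = 32.1111
  (14 - 13.6667)^2 = 0.1111
  (20 - 13.6667)^2 = 40.1111
  (10 - 13.6667)^2 = 13.4444
  (13 - 13.6667)^2 = 0.4444
  (17 - 13.6667)^2 = 11.1111
Step 3: Sum of squared deviations = 97.3333
Step 4: Population variance = 97.3333 / 6 = 16.2222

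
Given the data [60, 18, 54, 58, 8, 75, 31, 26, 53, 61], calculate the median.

53.5

Step 1: Sort the data in ascending order: [8, 18, 26, 31, 53, 54, 58, 60, 61, 75]
Step 2: The number of values is n = 10.
Step 3: Since n is even, the median is the average of positions 5 and 6:
  Median = (53 + 54) / 2 = 53.5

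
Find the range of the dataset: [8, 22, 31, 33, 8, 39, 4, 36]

35

Step 1: Identify the maximum value: max = 39
Step 2: Identify the minimum value: min = 4
Step 3: Range = max - min = 39 - 4 = 35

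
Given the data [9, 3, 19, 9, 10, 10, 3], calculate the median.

9

Step 1: Sort the data in ascending order: [3, 3, 9, 9, 10, 10, 19]
Step 2: The number of values is n = 7.
Step 3: Since n is odd, the median is the middle value at position 4: 9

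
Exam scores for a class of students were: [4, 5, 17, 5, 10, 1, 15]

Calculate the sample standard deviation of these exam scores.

6.0119

Step 1: Compute the mean: 8.1429
Step 2: Sum of squared deviations from the mean: 216.8571
Step 3: Sample variance = 216.8571 / 6 = 36.1429
Step 4: Standard deviation = sqrt(36.1429) = 6.0119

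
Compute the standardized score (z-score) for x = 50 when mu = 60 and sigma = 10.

-1

Step 1: Recall the z-score formula: z = (x - mu) / sigma
Step 2: Substitute values: z = (50 - 60) / 10
Step 3: z = -10 / 10 = -1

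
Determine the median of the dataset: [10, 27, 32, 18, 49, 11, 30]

27

Step 1: Sort the data in ascending order: [10, 11, 18, 27, 30, 32, 49]
Step 2: The number of values is n = 7.
Step 3: Since n is odd, the median is the middle value at position 4: 27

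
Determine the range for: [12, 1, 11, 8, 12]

11

Step 1: Identify the maximum value: max = 12
Step 2: Identify the minimum value: min = 1
Step 3: Range = max - min = 12 - 1 = 11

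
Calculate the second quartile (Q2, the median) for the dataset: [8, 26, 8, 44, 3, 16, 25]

16

Step 1: Sort the data: [3, 8, 8, 16, 25, 26, 44]
Step 2: n = 7
Step 3: Q2 is the median. Since n is odd, it is the middle value at position 4: 16
Step 4: Q2 = 16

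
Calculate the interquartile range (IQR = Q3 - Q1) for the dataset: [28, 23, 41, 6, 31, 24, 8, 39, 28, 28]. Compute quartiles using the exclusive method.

13.75

Step 1: Sort the data: [6, 8, 23, 24, 28, 28, 28, 31, 39, 41]
Step 2: n = 10
Step 3: Using the exclusive quartile method:
  Q1 = 19.25
  Q2 (median) = 28
  Q3 = 33
  IQR = Q3 - Q1 = 33 - 19.25 = 13.75
Step 4: IQR = 13.75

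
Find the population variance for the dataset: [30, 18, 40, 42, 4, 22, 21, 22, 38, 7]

155.24

Step 1: Compute the mean: (30 + 18 + 40 + 42 + 4 + 22 + 21 + 22 + 38 + 7) / 10 = 24.4
Step 2: Compute squared deviations from the mean:
  (30 - 24.4)^2 = 31.36
  (18 - 24.4)^2 = 40.96
  (40 - 24.4)^2 = 243.36
  (42 - 24.4)^2 = 309.76
  (4 - 24.4)^2 = 416.16
  (22 - 24.4)^2 = 5.76
  (21 - 24.4)^2 = 11.56
  (22 - 24.4)^2 = 5.76
  (38 - 24.4)^2 = 184.96
  (7 - 24.4)^2 = 302.76
Step 3: Sum of squared deviations = 1552.4
Step 4: Population variance = 1552.4 / 10 = 155.24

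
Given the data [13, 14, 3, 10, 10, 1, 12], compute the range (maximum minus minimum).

13

Step 1: Identify the maximum value: max = 14
Step 2: Identify the minimum value: min = 1
Step 3: Range = max - min = 14 - 1 = 13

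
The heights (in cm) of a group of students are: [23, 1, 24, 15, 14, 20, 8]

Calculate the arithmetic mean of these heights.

15

Step 1: Sum all values: 23 + 1 + 24 + 15 + 14 + 20 + 8 = 105
Step 2: Count the number of values: n = 7
Step 3: Mean = sum / n = 105 / 7 = 15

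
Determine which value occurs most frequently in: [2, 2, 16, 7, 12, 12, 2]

2

Step 1: Count the frequency of each value:
  2: appears 3 time(s)
  7: appears 1 time(s)
  12: appears 2 time(s)
  16: appears 1 time(s)
Step 2: The value 2 appears most frequently (3 times).
Step 3: Mode = 2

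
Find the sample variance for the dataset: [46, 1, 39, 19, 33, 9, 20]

264.1429

Step 1: Compute the mean: (46 + 1 + 39 + 19 + 33 + 9 + 20) / 7 = 23.8571
Step 2: Compute squared deviations from the mean:
  (46 - 23.8571)^2 = 490.3061
  (1 - 23.8571)^2 = 522.449
  (39 - 23.8571)^2 = 229.3061
  (19 - 23.8571)^2 = 23.5918
  (33 - 23.8571)^2 = 83.5918
  (9 - 23.8571)^2 = 220.7347
  (20 - 23.8571)^2 = 14.8776
Step 3: Sum of squared deviations = 1584.8571
Step 4: Sample variance = 1584.8571 / 6 = 264.1429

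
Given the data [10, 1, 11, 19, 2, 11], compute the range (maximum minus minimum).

18

Step 1: Identify the maximum value: max = 19
Step 2: Identify the minimum value: min = 1
Step 3: Range = max - min = 19 - 1 = 18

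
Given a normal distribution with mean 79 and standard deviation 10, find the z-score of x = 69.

-1

Step 1: Recall the z-score formula: z = (x - mu) / sigma
Step 2: Substitute values: z = (69 - 79) / 10
Step 3: z = -10 / 10 = -1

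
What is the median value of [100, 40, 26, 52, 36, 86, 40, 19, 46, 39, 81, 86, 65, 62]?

49

Step 1: Sort the data in ascending order: [19, 26, 36, 39, 40, 40, 46, 52, 62, 65, 81, 86, 86, 100]
Step 2: The number of values is n = 14.
Step 3: Since n is even, the median is the average of positions 7 and 8:
  Median = (46 + 52) / 2 = 49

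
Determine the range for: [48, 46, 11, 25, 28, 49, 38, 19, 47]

38

Step 1: Identify the maximum value: max = 49
Step 2: Identify the minimum value: min = 11
Step 3: Range = max - min = 49 - 11 = 38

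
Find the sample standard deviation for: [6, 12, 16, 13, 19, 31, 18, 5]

8.2462

Step 1: Compute the mean: 15
Step 2: Sum of squared deviations from the mean: 476
Step 3: Sample variance = 476 / 7 = 68
Step 4: Standard deviation = sqrt(68) = 8.2462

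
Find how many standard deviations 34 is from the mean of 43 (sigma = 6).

-1.5

Step 1: Recall the z-score formula: z = (x - mu) / sigma
Step 2: Substitute values: z = (34 - 43) / 6
Step 3: z = -9 / 6 = -1.5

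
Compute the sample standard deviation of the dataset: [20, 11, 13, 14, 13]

3.4205

Step 1: Compute the mean: 14.2
Step 2: Sum of squared deviations from the mean: 46.8
Step 3: Sample variance = 46.8 / 4 = 11.7
Step 4: Standard deviation = sqrt(11.7) = 3.4205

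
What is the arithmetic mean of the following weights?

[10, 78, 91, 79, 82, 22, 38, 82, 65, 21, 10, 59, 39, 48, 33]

50.4667

Step 1: Sum all values: 10 + 78 + 91 + 79 + 82 + 22 + 38 + 82 + 65 + 21 + 10 + 59 + 39 + 48 + 33 = 757
Step 2: Count the number of values: n = 15
Step 3: Mean = sum / n = 757 / 15 = 50.4667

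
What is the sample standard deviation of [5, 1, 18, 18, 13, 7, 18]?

7.0912

Step 1: Compute the mean: 11.4286
Step 2: Sum of squared deviations from the mean: 301.7143
Step 3: Sample variance = 301.7143 / 6 = 50.2857
Step 4: Standard deviation = sqrt(50.2857) = 7.0912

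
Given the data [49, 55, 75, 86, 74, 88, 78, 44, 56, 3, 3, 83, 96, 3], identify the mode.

3

Step 1: Count the frequency of each value:
  3: appears 3 time(s)
  44: appears 1 time(s)
  49: appears 1 time(s)
  55: appears 1 time(s)
  56: appears 1 time(s)
  74: appears 1 time(s)
  75: appears 1 time(s)
  78: appears 1 time(s)
  83: appears 1 time(s)
  86: appears 1 time(s)
  88: appears 1 time(s)
  96: appears 1 time(s)
Step 2: The value 3 appears most frequently (3 times).
Step 3: Mode = 3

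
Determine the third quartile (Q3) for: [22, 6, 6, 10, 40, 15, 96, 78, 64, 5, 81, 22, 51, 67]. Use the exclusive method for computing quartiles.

69.75

Step 1: Sort the data: [5, 6, 6, 10, 15, 22, 22, 40, 51, 64, 67, 78, 81, 96]
Step 2: n = 14
Step 3: Using the exclusive quartile method:
  Q1 = 9
  Q2 (median) = 31
  Q3 = 69.75
  IQR = Q3 - Q1 = 69.75 - 9 = 60.75
Step 4: Q3 = 69.75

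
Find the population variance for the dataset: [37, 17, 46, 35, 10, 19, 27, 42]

145.8594

Step 1: Compute the mean: (37 + 17 + 46 + 35 + 10 + 19 + 27 + 42) / 8 = 29.125
Step 2: Compute squared deviations from the mean:
  (37 - 29.125)^2 = 62.0156
  (17 - 29.125)^2 = 147.0156
  (46 - 29.125)^2 = 284.7656
  (35 - 29.125)^2 = 34.5156
  (10 - 29.125)^2 = 365.7656
  (19 - 29.125)^2 = 102.5156
  (27 - 29.125)^2 = 4.5156
  (42 - 29.125)^2 = 165.7656
Step 3: Sum of squared deviations = 1166.875
Step 4: Population variance = 1166.875 / 8 = 145.8594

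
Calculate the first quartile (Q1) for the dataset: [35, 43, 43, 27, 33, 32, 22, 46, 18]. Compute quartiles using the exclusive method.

24.5

Step 1: Sort the data: [18, 22, 27, 32, 33, 35, 43, 43, 46]
Step 2: n = 9
Step 3: Using the exclusive quartile method:
  Q1 = 24.5
  Q2 (median) = 33
  Q3 = 43
  IQR = Q3 - Q1 = 43 - 24.5 = 18.5
Step 4: Q1 = 24.5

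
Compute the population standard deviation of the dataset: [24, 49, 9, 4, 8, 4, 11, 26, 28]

14.0748

Step 1: Compute the mean: 18.1111
Step 2: Sum of squared deviations from the mean: 1782.8889
Step 3: Population variance = 1782.8889 / 9 = 198.0988
Step 4: Standard deviation = sqrt(198.0988) = 14.0748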